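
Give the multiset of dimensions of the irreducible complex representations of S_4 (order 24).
Dimensions: 1, 1, 2, 3, 3

Why: There are 5 irreducibles (= number of conjugacy classes). Their dimensions d_i satisfy sum d_i^2 = |G| = 24: 1 + 1 + 4 + 9 + 9 = 24.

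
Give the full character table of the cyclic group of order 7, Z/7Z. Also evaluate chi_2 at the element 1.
Character table of Z/7Z (irreps indexed chi_0,...,chi_6 with chi_k(m) = zeta_7^(k*m), zeta_7 = exp(2*pi*i/7)):
  irrep \ class  {0} (size 1)  {1} (size 1)    {2} (size 1)    {3} (size 1)    {4} (size 1)    {5} (size 1)    {6} (size 1)  
  chi_0          1             1               1               1               1               1               1             
  chi_1          1             exp(2*I*pi/7)   exp(4*I*pi/7)   exp(6*I*pi/7)   exp(-6*I*pi/7)  exp(-4*I*pi/7)  exp(-2*I*pi/7)
  chi_2          1             exp(4*I*pi/7)   exp(-6*I*pi/7)  exp(-2*I*pi/7)  exp(2*I*pi/7)   exp(6*I*pi/7)   exp(-4*I*pi/7)
  chi_3          1             exp(6*I*pi/7)   exp(-2*I*pi/7)  exp(4*I*pi/7)   exp(-4*I*pi/7)  exp(2*I*pi/7)   exp(-6*I*pi/7)
  chi_4          1             exp(-6*I*pi/7)  exp(2*I*pi/7)   exp(-4*I*pi/7)  exp(4*I*pi/7)   exp(-2*I*pi/7)  exp(6*I*pi/7) 
  chi_5          1             exp(-4*I*pi/7)  exp(6*I*pi/7)   exp(2*I*pi/7)   exp(-2*I*pi/7)  exp(-6*I*pi/7)  exp(4*I*pi/7) 
  chi_6          1             exp(-2*I*pi/7)  exp(-4*I*pi/7)  exp(-6*I*pi/7)  exp(6*I*pi/7)   exp(4*I*pi/7)   exp(2*I*pi/7) 

Spot check: chi_2(1) = zeta_7^(2*1) = zeta_7^2 = exp(4*I*pi/7).

Derivation: Z/7Z is abelian, so all 7 irreducible complex representations are 1-dimensional. They are given by chi_k(m) = zeta_7^(k*m) for k = 0,...,6. Row orthogonality: sum_m chi_k(m) conj(chi_l(m)) = 7 * [k = l].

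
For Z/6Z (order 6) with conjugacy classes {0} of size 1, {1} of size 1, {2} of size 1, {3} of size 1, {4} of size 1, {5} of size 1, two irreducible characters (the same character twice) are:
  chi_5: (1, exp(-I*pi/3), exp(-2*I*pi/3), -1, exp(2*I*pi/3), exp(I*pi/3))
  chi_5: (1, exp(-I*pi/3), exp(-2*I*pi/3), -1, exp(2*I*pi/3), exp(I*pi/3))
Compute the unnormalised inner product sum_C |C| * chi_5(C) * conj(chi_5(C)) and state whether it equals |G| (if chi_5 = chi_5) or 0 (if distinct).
Sum = 6 = |G| = 6; so <chi_5, chi_5> = 1 (norm-1 confirms irreducibility).

Explanation: Compute term by term over conjugacy classes (|C| * chi_5(C) * conj(chi_5(C))):
  1*(1)*conj(1) + 1*(exp(-I*pi/3))*conj(exp(-I*pi/3)) + 1*(exp(-2*I*pi/3))*conj(exp(-2*I*pi/3)) + 1*(-1)*conj(-1) + 1*(exp(2*I*pi/3))*conj(exp(2*I*pi/3)) + 1*(exp(I*pi/3))*conj(exp(I*pi/3))
  = (1) + (1) + (1) + (1) + (1) + (1)
  = 6.
(Exp terms are combined using exp(i*s)*conj(exp(i*t)) = exp(i*(s-t)), and sums of them are collapsed using the identity that for every m > 1 the m distinct m-th roots of unity sum to 0, e.g. 1 + exp(2*I*pi/3) + exp(-2*I*pi/3) = 0.)
Dividing by |G| = 6 gives 6/6 = 1, matching the row-orthogonality relation <chi_5, chi_5> = [chi_5 = chi_5].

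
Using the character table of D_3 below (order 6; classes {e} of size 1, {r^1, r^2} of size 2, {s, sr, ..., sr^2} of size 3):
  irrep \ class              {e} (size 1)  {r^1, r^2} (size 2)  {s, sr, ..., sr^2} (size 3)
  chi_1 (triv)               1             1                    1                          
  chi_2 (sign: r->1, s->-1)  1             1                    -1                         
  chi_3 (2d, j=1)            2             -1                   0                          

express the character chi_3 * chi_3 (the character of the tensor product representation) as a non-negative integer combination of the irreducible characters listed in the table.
chi_3 tensor chi_3 = chi_1 + chi_2 + chi_3 (all other irreducibles have multiplicity 0).

Justification: The character of a tensor product is the pointwise product (chi_3 * chi_3)(C) = chi_3(C) * chi_3(C):
  {e}: (2)*(2), {r^1, r^2}: (-1)*(-1), {s, sr, ..., sr^2}: (0)*(0)
so (chi_3 * chi_3) takes values
  {e} -> 4, {r^1, r^2} -> 1, {s, sr, ..., sr^2} -> 0.
Now take the inner product of this character with each irreducible chi from the table, <chi_3*chi_3, chi> = (1/6) sum_C |C| (chi_3*chi_3)(C) conj(chi(C)):
  <chi_3*chi_3, chi_1> = (1/6)[1*(4)*conj(1) + 2*(1)*conj(1) + 3*(0)*conj(1)]
      = (1/6)[(4) + (2) + (0)] = 6/6 = 1
  <chi_3*chi_3, chi_2> = (1/6)[1*(4)*conj(1) + 2*(1)*conj(1) + 3*(0)*conj(-1)]
      = (1/6)[(4) + (2) + (0)] = 6/6 = 1
  <chi_3*chi_3, chi_3> = (1/6)[1*(4)*conj(2) + 2*(1)*conj(-1) + 3*(0)*conj(0)]
      = (1/6)[(8) + (-2) + (0)] = 6/6 = 1
Hence the multiplicities are chi_1: 1, chi_2: 1, chi_3: 1. Dimension check: dim(chi_3)*dim(chi_3) = 2*2 = 4 and sum (mult * dim) = 1*1 + 1*1 + 1*2 = 4.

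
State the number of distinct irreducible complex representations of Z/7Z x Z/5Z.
35

Argument: The number of irreducible complex representations of a finite group equals its number of conjugacy classes. Z/7Z x Z/5Z is abelian of order 35, so every element is its own conjugacy class: 35 classes, so Z/7Z x Z/5Z (order 35) has exactly 35 irreducible complex representations.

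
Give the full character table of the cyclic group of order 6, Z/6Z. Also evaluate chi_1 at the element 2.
Character table of Z/6Z (irreps indexed chi_0,...,chi_5 with chi_k(m) = zeta_6^(k*m), zeta_6 = exp(2*pi*i/6)):
  irrep \ class  {0} (size 1)  {1} (size 1)    {2} (size 1)    {3} (size 1)  {4} (size 1)    {5} (size 1)  
  chi_0          1             1               1               1             1               1             
  chi_1          1             exp(I*pi/3)     exp(2*I*pi/3)   -1            exp(-2*I*pi/3)  exp(-I*pi/3)  
  chi_2          1             exp(2*I*pi/3)   exp(-2*I*pi/3)  1             exp(2*I*pi/3)   exp(-2*I*pi/3)
  chi_3          1             -1              1               -1            1               -1            
  chi_4          1             exp(-2*I*pi/3)  exp(2*I*pi/3)   1             exp(-2*I*pi/3)  exp(2*I*pi/3) 
  chi_5          1             exp(-I*pi/3)    exp(-2*I*pi/3)  -1            exp(2*I*pi/3)   exp(I*pi/3)   

Spot check: chi_1(2) = zeta_6^(1*2) = zeta_6^2 = exp(2*I*pi/3).

Working: Z/6Z is abelian, so all 6 irreducible complex representations are 1-dimensional. They are given by chi_k(m) = zeta_6^(k*m) for k = 0,...,5. Row orthogonality: sum_m chi_k(m) conj(chi_l(m)) = 6 * [k = l].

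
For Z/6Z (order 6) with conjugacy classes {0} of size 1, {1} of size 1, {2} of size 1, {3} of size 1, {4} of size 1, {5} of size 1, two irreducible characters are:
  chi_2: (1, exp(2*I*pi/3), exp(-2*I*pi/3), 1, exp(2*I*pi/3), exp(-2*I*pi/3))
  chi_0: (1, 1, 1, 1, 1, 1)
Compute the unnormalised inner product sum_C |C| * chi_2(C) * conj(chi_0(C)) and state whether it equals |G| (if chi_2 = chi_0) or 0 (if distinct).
Sum = 0; so <chi_2, chi_0> = 0 (distinct irreducibles are orthogonal).

Why: Compute term by term over conjugacy classes (|C| * chi_2(C) * conj(chi_0(C))):
  1*(1)*conj(1) + 1*(exp(2*I*pi/3))*conj(1) + 1*(exp(-2*I*pi/3))*conj(1) + 1*(1)*conj(1) + 1*(exp(2*I*pi/3))*conj(1) + 1*(exp(-2*I*pi/3))*conj(1)
  = (1) + (exp(2*I*pi/3)) + (exp(-2*I*pi/3)) + (1) + (exp(2*I*pi/3)) + (exp(-2*I*pi/3))
  = 0.
(Exp terms are combined using exp(i*s)*conj(exp(i*t)) = exp(i*(s-t)), and sums of them are collapsed using the identity that for every m > 1 the m distinct m-th roots of unity sum to 0, e.g. 1 + exp(2*I*pi/3) + exp(-2*I*pi/3) = 0.)
Dividing by |G| = 6 gives 0/6 = 0, matching the row-orthogonality relation <chi_2, chi_0> = [chi_2 = chi_0].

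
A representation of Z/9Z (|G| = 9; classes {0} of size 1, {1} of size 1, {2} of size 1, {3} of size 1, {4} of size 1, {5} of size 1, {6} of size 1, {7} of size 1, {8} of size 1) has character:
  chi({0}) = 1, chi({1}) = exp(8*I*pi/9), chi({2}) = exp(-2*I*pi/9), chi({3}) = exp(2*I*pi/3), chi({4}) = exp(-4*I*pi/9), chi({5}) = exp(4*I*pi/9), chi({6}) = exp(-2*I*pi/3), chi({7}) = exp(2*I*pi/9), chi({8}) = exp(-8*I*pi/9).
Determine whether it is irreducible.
Irreducible: <chi, chi> = 1.

Why: <chi, chi> = (1/|G|) sum_C |C| * |chi(C)|^2 = (1/9)[1*|1|^2 + 1*|exp(8*I*pi/9)|^2 + 1*|exp(-2*I*pi/9)|^2 + 1*|exp(2*I*pi/3)|^2 + 1*|exp(-4*I*pi/9)|^2 + 1*|exp(4*I*pi/9)|^2 + 1*|exp(-2*I*pi/3)|^2 + 1*|exp(2*I*pi/9)|^2 + 1*|exp(-8*I*pi/9)|^2]
  = (1/9)[(1) + (1) + (1) + (1) + (1) + (1) + (1) + (1) + (1)] = 9/9 = 1.
(Exp terms are combined using exp(i*s)*conj(exp(i*t)) = exp(i*(s-t)), and sums of them are collapsed using the identity that for every m > 1 the m distinct m-th roots of unity sum to 0, e.g. 1 + exp(2*I*pi/3) + exp(-2*I*pi/3) = 0.)
A character is irreducible iff <chi, chi> = 1, so this representation is irreducible.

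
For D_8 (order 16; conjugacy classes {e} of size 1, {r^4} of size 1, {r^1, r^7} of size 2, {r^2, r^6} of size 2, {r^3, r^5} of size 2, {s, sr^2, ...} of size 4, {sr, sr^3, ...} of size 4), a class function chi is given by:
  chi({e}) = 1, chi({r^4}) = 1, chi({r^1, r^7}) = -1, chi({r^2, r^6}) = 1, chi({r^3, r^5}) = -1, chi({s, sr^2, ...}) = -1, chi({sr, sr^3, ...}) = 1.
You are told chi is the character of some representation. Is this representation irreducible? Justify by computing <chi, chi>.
Irreducible: <chi, chi> = 1.

Working: <chi, chi> = (1/|G|) sum_C |C| * |chi(C)|^2 = (1/16)[1*|1|^2 + 1*|1|^2 + 2*|-1|^2 + 2*|1|^2 + 2*|-1|^2 + 4*|-1|^2 + 4*|1|^2]
  = (1/16)[(1) + (1) + (2) + (2) + (2) + (4) + (4)] = 16/16 = 1.
A character is irreducible iff <chi, chi> = 1, so this representation is irreducible.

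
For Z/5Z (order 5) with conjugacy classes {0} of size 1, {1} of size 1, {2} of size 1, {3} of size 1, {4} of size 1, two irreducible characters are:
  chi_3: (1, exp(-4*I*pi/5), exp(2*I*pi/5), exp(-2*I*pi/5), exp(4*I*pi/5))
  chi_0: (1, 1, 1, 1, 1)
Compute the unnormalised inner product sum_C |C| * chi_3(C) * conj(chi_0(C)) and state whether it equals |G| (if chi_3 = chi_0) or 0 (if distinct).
Sum = 0; so <chi_3, chi_0> = 0 (distinct irreducibles are orthogonal).

Details: Compute term by term over conjugacy classes (|C| * chi_3(C) * conj(chi_0(C))):
  1*(1)*conj(1) + 1*(exp(-4*I*pi/5))*conj(1) + 1*(exp(2*I*pi/5))*conj(1) + 1*(exp(-2*I*pi/5))*conj(1) + 1*(exp(4*I*pi/5))*conj(1)
  = (1) + (exp(-4*I*pi/5)) + (exp(2*I*pi/5)) + (exp(-2*I*pi/5)) + (exp(4*I*pi/5))
  = 0.
(Exp terms are combined using exp(i*s)*conj(exp(i*t)) = exp(i*(s-t)), and sums of them are collapsed using the identity that for every m > 1 the m distinct m-th roots of unity sum to 0, e.g. 1 + exp(2*I*pi/3) + exp(-2*I*pi/3) = 0.)
Dividing by |G| = 5 gives 0/5 = 0, matching the row-orthogonality relation <chi_3, chi_0> = [chi_3 = chi_0].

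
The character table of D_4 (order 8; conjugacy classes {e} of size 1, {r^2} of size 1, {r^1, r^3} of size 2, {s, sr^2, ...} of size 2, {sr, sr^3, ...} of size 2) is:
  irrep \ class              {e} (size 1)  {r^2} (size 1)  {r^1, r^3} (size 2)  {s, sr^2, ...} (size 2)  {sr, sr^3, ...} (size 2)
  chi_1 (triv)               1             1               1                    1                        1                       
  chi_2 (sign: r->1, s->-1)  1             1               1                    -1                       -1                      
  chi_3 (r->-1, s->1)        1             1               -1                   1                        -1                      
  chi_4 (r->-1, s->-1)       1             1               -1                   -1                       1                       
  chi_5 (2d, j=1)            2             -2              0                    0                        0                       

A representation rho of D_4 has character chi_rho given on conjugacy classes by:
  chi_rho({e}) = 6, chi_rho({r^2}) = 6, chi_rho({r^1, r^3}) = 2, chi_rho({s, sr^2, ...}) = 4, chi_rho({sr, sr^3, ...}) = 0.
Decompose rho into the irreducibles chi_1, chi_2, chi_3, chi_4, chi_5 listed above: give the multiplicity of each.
Multiplicities: chi_1: 3, chi_2: 1, chi_3: 2, chi_4: 0, chi_5: 0.

Use <chi_rho, chi> = (1/|G|) sum_C |C| * chi_rho(C) * conj(chi(C)) with |G| = 8 for each irreducible chi in the table:
  <chi_rho, chi_1> = (1/8)[1*(6)*conj(1) + 1*(6)*conj(1) + 2*(2)*conj(1) + 2*(4)*conj(1) + 2*(0)*conj(1)]
      = (1/8)[(6) + (6) + (4) + (8) + (0)] = 24/8 = 3
  <chi_rho, chi_2> = (1/8)[1*(6)*conj(1) + 1*(6)*conj(1) + 2*(2)*conj(1) + 2*(4)*conj(-1) + 2*(0)*conj(-1)]
      = (1/8)[(6) + (6) + (4) + (-8) + (0)] = 8/8 = 1
  <chi_rho, chi_3> = (1/8)[1*(6)*conj(1) + 1*(6)*conj(1) + 2*(2)*conj(-1) + 2*(4)*conj(1) + 2*(0)*conj(-1)]
      = (1/8)[(6) + (6) + (-4) + (8) + (0)] = 16/8 = 2
  <chi_rho, chi_4> = (1/8)[1*(6)*conj(1) + 1*(6)*conj(1) + 2*(2)*conj(-1) + 2*(4)*conj(-1) + 2*(0)*conj(1)]
      = (1/8)[(6) + (6) + (-4) + (-8) + (0)] = 0/8 = 0
  <chi_rho, chi_5> = (1/8)[1*(6)*conj(2) + 1*(6)*conj(-2) + 2*(2)*conj(0) + 2*(4)*conj(0) + 2*(0)*conj(0)]
      = (1/8)[(12) + (-12) + (0) + (0) + (0)] = 0/8 = 0
Dimension check: dim(rho) = sum (mult * dim) = 3*1 + 1*1 + 2*1 + 0*1 + 0*2 = 6 = chi_rho(e) = 6.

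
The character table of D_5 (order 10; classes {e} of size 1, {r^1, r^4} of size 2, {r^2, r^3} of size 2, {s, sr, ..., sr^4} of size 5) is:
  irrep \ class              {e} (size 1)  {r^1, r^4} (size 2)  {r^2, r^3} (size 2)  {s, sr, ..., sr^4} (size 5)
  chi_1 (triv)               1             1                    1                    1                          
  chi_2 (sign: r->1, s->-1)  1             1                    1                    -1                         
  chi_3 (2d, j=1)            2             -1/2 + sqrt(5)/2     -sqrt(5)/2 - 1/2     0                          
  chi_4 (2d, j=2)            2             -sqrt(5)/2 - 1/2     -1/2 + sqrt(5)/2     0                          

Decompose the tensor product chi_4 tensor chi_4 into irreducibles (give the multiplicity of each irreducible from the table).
chi_4 tensor chi_4 = chi_1 + chi_2 + chi_3 (all other irreducibles have multiplicity 0).

Details: The character of a tensor product is the pointwise product (chi_4 * chi_4)(C) = chi_4(C) * chi_4(C):
  {e}: (2)*(2), {r^1, r^4}: (-sqrt(5)/2 - 1/2)*(-sqrt(5)/2 - 1/2), {r^2, r^3}: (-1/2 + sqrt(5)/2)*(-1/2 + sqrt(5)/2), {s, sr, ..., sr^4}: (0)*(0)
so (chi_4 * chi_4) takes values
  {e} -> 4, {r^1, r^4} -> sqrt(5)/2 + 3/2, {r^2, r^3} -> 3/2 - sqrt(5)/2, {s, sr, ..., sr^4} -> 0.
Now take the inner product of this character with each irreducible chi from the table, <chi_4*chi_4, chi> = (1/10) sum_C |C| (chi_4*chi_4)(C) conj(chi(C)):
  <chi_4*chi_4, chi_1> = (1/10)[1*(4)*conj(1) + 2*(sqrt(5)/2 + 3/2)*conj(1) + 2*(3/2 - sqrt(5)/2)*conj(1) + 5*(0)*conj(1)]
      = (1/10)[(4) + (sqrt(5) + 3) + (3 - sqrt(5)) + (0)] = 10/10 = 1
  <chi_4*chi_4, chi_2> = (1/10)[1*(4)*conj(1) + 2*(sqrt(5)/2 + 3/2)*conj(1) + 2*(3/2 - sqrt(5)/2)*conj(1) + 5*(0)*conj(-1)]
      = (1/10)[(4) + (sqrt(5) + 3) + (3 - sqrt(5)) + (0)] = 10/10 = 1
  <chi_4*chi_4, chi_3> = (1/10)[1*(4)*conj(2) + 2*(sqrt(5)/2 + 3/2)*conj(-1/2 + sqrt(5)/2) + 2*(3/2 - sqrt(5)/2)*conj(-sqrt(5)/2 - 1/2) + 5*(0)*conj(0)]
      = (1/10)[(8) + (1 + sqrt(5)) + (1 - sqrt(5)) + (0)] = 10/10 = 1
  <chi_4*chi_4, chi_4> = (1/10)[1*(4)*conj(2) + 2*(sqrt(5)/2 + 3/2)*conj(-sqrt(5)/2 - 1/2) + 2*(3/2 - sqrt(5)/2)*conj(-1/2 + sqrt(5)/2) + 5*(0)*conj(0)]
      = (1/10)[(8) + (-2*sqrt(5) - 4) + (-4 + 2*sqrt(5)) + (0)] = 0/10 = 0
Hence the multiplicities are chi_1: 1, chi_2: 1, chi_3: 1. Dimension check: dim(chi_4)*dim(chi_4) = 2*2 = 4 and sum (mult * dim) = 1*1 + 1*1 + 1*2 = 4.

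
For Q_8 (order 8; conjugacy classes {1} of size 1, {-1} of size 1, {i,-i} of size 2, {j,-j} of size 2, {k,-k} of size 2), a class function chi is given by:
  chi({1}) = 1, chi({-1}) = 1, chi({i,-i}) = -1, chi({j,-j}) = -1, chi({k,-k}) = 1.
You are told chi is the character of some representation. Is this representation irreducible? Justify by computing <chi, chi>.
Irreducible: <chi, chi> = 1.

Explanation: <chi, chi> = (1/|G|) sum_C |C| * |chi(C)|^2 = (1/8)[1*|1|^2 + 1*|1|^2 + 2*|-1|^2 + 2*|-1|^2 + 2*|1|^2]
  = (1/8)[(1) + (1) + (2) + (2) + (2)] = 8/8 = 1.
A character is irreducible iff <chi, chi> = 1, so this representation is irreducible.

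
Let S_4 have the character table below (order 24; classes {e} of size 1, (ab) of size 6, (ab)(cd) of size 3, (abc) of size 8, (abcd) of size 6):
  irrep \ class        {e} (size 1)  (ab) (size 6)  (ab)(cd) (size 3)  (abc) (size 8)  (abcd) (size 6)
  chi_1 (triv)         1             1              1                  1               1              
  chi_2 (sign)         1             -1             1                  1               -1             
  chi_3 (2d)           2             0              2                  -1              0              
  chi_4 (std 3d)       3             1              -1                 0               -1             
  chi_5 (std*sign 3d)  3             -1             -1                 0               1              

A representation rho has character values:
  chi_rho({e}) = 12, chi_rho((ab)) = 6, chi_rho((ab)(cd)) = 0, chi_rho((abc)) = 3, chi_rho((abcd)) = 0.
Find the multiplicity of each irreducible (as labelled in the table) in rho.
Multiplicities: chi_1: 3, chi_2: 0, chi_3: 0, chi_4: 3, chi_5: 0.

Justification: Use <chi_rho, chi> = (1/|G|) sum_C |C| * chi_rho(C) * conj(chi(C)) with |G| = 24 for each irreducible chi in the table:
  <chi_rho, chi_1> = (1/24)[1*(12)*conj(1) + 6*(6)*conj(1) + 3*(0)*conj(1) + 8*(3)*conj(1) + 6*(0)*conj(1)]
      = (1/24)[(12) + (36) + (0) + (24) + (0)] = 72/24 = 3
  <chi_rho, chi_2> = (1/24)[1*(12)*conj(1) + 6*(6)*conj(-1) + 3*(0)*conj(1) + 8*(3)*conj(1) + 6*(0)*conj(-1)]
      = (1/24)[(12) + (-36) + (0) + (24) + (0)] = 0/24 = 0
  <chi_rho, chi_3> = (1/24)[1*(12)*conj(2) + 6*(6)*conj(0) + 3*(0)*conj(2) + 8*(3)*conj(-1) + 6*(0)*conj(0)]
      = (1/24)[(24) + (0) + (0) + (-24) + (0)] = 0/24 = 0
  <chi_rho, chi_4> = (1/24)[1*(12)*conj(3) + 6*(6)*conj(1) + 3*(0)*conj(-1) + 8*(3)*conj(0) + 6*(0)*conj(-1)]
      = (1/24)[(36) + (36) + (0) + (0) + (0)] = 72/24 = 3
  <chi_rho, chi_5> = (1/24)[1*(12)*conj(3) + 6*(6)*conj(-1) + 3*(0)*conj(-1) + 8*(3)*conj(0) + 6*(0)*conj(1)]
      = (1/24)[(36) + (-36) + (0) + (0) + (0)] = 0/24 = 0
Dimension check: dim(rho) = sum (mult * dim) = 3*1 + 0*1 + 0*2 + 3*3 + 0*3 = 12 = chi_rho(e) = 12.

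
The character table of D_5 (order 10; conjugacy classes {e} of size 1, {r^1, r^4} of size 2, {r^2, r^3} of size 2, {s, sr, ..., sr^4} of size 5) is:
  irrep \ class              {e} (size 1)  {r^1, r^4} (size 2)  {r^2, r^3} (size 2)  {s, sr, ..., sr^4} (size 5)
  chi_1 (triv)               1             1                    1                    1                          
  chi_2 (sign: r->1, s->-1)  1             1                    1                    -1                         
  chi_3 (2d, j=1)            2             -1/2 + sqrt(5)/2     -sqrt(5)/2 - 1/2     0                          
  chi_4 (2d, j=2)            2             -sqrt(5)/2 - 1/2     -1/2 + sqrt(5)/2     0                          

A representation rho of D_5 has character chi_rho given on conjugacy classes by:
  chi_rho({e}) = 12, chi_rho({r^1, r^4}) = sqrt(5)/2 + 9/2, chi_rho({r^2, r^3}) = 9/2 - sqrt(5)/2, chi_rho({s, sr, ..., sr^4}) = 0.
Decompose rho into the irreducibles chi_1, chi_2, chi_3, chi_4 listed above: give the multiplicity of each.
Multiplicities: chi_1: 3, chi_2: 3, chi_3: 2, chi_4: 1.

Reasoning: Use <chi_rho, chi> = (1/|G|) sum_C |C| * chi_rho(C) * conj(chi(C)) with |G| = 10 for each irreducible chi in the table:
  <chi_rho, chi_1> = (1/10)[1*(12)*conj(1) + 2*(sqrt(5)/2 + 9/2)*conj(1) + 2*(9/2 - sqrt(5)/2)*conj(1) + 5*(0)*conj(1)]
      = (1/10)[(12) + (sqrt(5) + 9) + (9 - sqrt(5)) + (0)] = 30/10 = 3
  <chi_rho, chi_2> = (1/10)[1*(12)*conj(1) + 2*(sqrt(5)/2 + 9/2)*conj(1) + 2*(9/2 - sqrt(5)/2)*conj(1) + 5*(0)*conj(-1)]
      = (1/10)[(12) + (sqrt(5) + 9) + (9 - sqrt(5)) + (0)] = 30/10 = 3
  <chi_rho, chi_3> = (1/10)[1*(12)*conj(2) + 2*(sqrt(5)/2 + 9/2)*conj(-1/2 + sqrt(5)/2) + 2*(9/2 - sqrt(5)/2)*conj(-sqrt(5)/2 - 1/2) + 5*(0)*conj(0)]
      = (1/10)[(24) + (-2 + 4*sqrt(5)) + (-4*sqrt(5) - 2) + (0)] = 20/10 = 2
  <chi_rho, chi_4> = (1/10)[1*(12)*conj(2) + 2*(sqrt(5)/2 + 9/2)*conj(-sqrt(5)/2 - 1/2) + 2*(9/2 - sqrt(5)/2)*conj(-1/2 + sqrt(5)/2) + 5*(0)*conj(0)]
      = (1/10)[(24) + (-5*sqrt(5) - 7) + (-7 + 5*sqrt(5)) + (0)] = 10/10 = 1
Dimension check: dim(rho) = sum (mult * dim) = 3*1 + 3*1 + 2*2 + 1*2 = 12 = chi_rho(e) = 12.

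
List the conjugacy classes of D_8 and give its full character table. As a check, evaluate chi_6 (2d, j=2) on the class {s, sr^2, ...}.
Conjugacy classes: {e} of size 1, {r^4} of size 1, {r^1, r^7} of size 2, {r^2, r^6} of size 2, {r^3, r^5} of size 2, {s, sr^2, ...} of size 4, {sr, sr^3, ...} of size 4.
Character table:
  irrep \ class              {e} (size 1)  {r^4} (size 1)  {r^1, r^7} (size 2)  {r^2, r^6} (size 2)  {r^3, r^5} (size 2)  {s, sr^2, ...} (size 4)  {sr, sr^3, ...} (size 4)
  chi_1 (triv)               1             1               1                    1                    1                    1                        1                       
  chi_2 (sign: r->1, s->-1)  1             1               1                    1                    1                    -1                       -1                      
  chi_3 (r->-1, s->1)        1             1               -1                   1                    -1                   1                        -1                      
  chi_4 (r->-1, s->-1)       1             1               -1                   1                    -1                   -1                       1                       
  chi_5 (2d, j=1)            2             -2              sqrt(2)              0                    -sqrt(2)             0                        0                       
  chi_6 (2d, j=2)            2             2               0                    -2                   0                    0                        0                       
  chi_7 (2d, j=3)            2             -2              -sqrt(2)             0                    sqrt(2)              0                        0                       

Spot check: chi_6 (2d, j=2) on {s, sr^2, ...} = 0.

Derivation: D_8 has order 2*8 = 16 with 7 conjugacy classes, hence 7 irreducibles. Sum of squared dims 1 + 1 + 1 + 1 + 4 + 4 + 4 = 16 = |G|. Linear characters come from the abelianisation; the 2-dimensional irreps have character r^k -> 2*cos(2*pi*j*k/8), reflections -> 0.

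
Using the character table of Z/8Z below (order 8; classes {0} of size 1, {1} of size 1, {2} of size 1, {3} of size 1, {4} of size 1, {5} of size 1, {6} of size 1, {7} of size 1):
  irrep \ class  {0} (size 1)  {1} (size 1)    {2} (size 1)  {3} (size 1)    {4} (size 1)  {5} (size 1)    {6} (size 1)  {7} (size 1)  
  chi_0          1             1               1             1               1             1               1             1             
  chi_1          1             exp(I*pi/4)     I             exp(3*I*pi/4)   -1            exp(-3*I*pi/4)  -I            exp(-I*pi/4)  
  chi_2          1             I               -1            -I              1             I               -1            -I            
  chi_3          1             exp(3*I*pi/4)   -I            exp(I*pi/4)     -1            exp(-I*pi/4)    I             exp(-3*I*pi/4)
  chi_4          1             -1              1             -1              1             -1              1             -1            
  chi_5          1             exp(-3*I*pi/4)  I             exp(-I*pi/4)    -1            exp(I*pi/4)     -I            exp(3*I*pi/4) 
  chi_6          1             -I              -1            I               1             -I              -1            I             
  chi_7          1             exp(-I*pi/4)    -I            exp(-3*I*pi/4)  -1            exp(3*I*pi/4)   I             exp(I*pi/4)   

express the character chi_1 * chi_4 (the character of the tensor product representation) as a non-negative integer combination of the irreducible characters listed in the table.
chi_1 tensor chi_4 = chi_5 (all other irreducibles have multiplicity 0).

Derivation: The character of a tensor product is the pointwise product (chi_1 * chi_4)(C) = chi_1(C) * chi_4(C):
  {0}: (1)*(1), {1}: (exp(I*pi/4))*(-1), {2}: (I)*(1), {3}: (exp(3*I*pi/4))*(-1), {4}: (-1)*(1), {5}: (exp(-3*I*pi/4))*(-1), {6}: (-I)*(1), {7}: (exp(-I*pi/4))*(-1)
so (chi_1 * chi_4) takes values
  {0} -> 1, {1} -> -exp(I*pi/4), {2} -> I, {3} -> -exp(3*I*pi/4), {4} -> -1, {5} -> -exp(-3*I*pi/4), {6} -> -I, {7} -> -exp(-I*pi/4).
Now take the inner product of this character with each irreducible chi from the table, <chi_1*chi_4, chi> = (1/8) sum_C |C| (chi_1*chi_4)(C) conj(chi(C)):
  <chi_1*chi_4, chi_0> = (1/8)[1*(1)*conj(1) + 1*(-exp(I*pi/4))*conj(1) + 1*(I)*conj(1) + 1*(-exp(3*I*pi/4))*conj(1) + 1*(-1)*conj(1) + 1*(-exp(-3*I*pi/4))*conj(1) + 1*(-I)*conj(1) + 1*(-exp(-I*pi/4))*conj(1)]
      = (1/8)[(1) + (-exp(I*pi/4)) + (I) + (-exp(3*I*pi/4)) + (-1) + (-exp(-3*I*pi/4)) + (-I) + (-exp(-I*pi/4))] = 0/8 = 0
  <chi_1*chi_4, chi_1> = (1/8)[1*(1)*conj(1) + 1*(-exp(I*pi/4))*conj(exp(I*pi/4)) + 1*(I)*conj(I) + 1*(-exp(3*I*pi/4))*conj(exp(3*I*pi/4)) + 1*(-1)*conj(-1) + 1*(-exp(-3*I*pi/4))*conj(exp(-3*I*pi/4)) + 1*(-I)*conj(-I) + 1*(-exp(-I*pi/4))*conj(exp(-I*pi/4))]
      = (1/8)[(1) + (-1) + (1) + (-1) + (1) + (-1) + (1) + (-1)] = 0/8 = 0
  <chi_1*chi_4, chi_2> = (1/8)[1*(1)*conj(1) + 1*(-exp(I*pi/4))*conj(I) + 1*(I)*conj(-1) + 1*(-exp(3*I*pi/4))*conj(-I) + 1*(-1)*conj(1) + 1*(-exp(-3*I*pi/4))*conj(I) + 1*(-I)*conj(-1) + 1*(-exp(-I*pi/4))*conj(-I)]
      = (1/8)[(1) + (exp(3*I*pi/4)) + (-I) + (-exp(-3*I*pi/4)) + (-1) + (exp(-I*pi/4)) + (I) + (-exp(I*pi/4))] = 0/8 = 0
  <chi_1*chi_4, chi_3> = (1/8)[1*(1)*conj(1) + 1*(-exp(I*pi/4))*conj(exp(3*I*pi/4)) + 1*(I)*conj(-I) + 1*(-exp(3*I*pi/4))*conj(exp(I*pi/4)) + 1*(-1)*conj(-1) + 1*(-exp(-3*I*pi/4))*conj(exp(-I*pi/4)) + 1*(-I)*conj(I) + 1*(-exp(-I*pi/4))*conj(exp(-3*I*pi/4))]
      = (1/8)[(1) + (I) + (-1) + (-I) + (1) + (I) + (-1) + (-I)] = 0/8 = 0
  <chi_1*chi_4, chi_4> = (1/8)[1*(1)*conj(1) + 1*(-exp(I*pi/4))*conj(-1) + 1*(I)*conj(1) + 1*(-exp(3*I*pi/4))*conj(-1) + 1*(-1)*conj(1) + 1*(-exp(-3*I*pi/4))*conj(-1) + 1*(-I)*conj(1) + 1*(-exp(-I*pi/4))*conj(-1)]
      = (1/8)[(1) + (exp(I*pi/4)) + (I) + (exp(3*I*pi/4)) + (-1) + (exp(-3*I*pi/4)) + (-I) + (exp(-I*pi/4))] = 0/8 = 0
  <chi_1*chi_4, chi_5> = (1/8)[1*(1)*conj(1) + 1*(-exp(I*pi/4))*conj(exp(-3*I*pi/4)) + 1*(I)*conj(I) + 1*(-exp(3*I*pi/4))*conj(exp(-I*pi/4)) + 1*(-1)*conj(-1) + 1*(-exp(-3*I*pi/4))*conj(exp(I*pi/4)) + 1*(-I)*conj(-I) + 1*(-exp(-I*pi/4))*conj(exp(3*I*pi/4))]
      = (1/8)[(1) + (1) + (1) + (1) + (1) + (1) + (1) + (1)] = 8/8 = 1
  <chi_1*chi_4, chi_6> = (1/8)[1*(1)*conj(1) + 1*(-exp(I*pi/4))*conj(-I) + 1*(I)*conj(-1) + 1*(-exp(3*I*pi/4))*conj(I) + 1*(-1)*conj(1) + 1*(-exp(-3*I*pi/4))*conj(-I) + 1*(-I)*conj(-1) + 1*(-exp(-I*pi/4))*conj(I)]
      = (1/8)[(1) + (-exp(3*I*pi/4)) + (-I) + (exp(-3*I*pi/4)) + (-1) + (-exp(-I*pi/4)) + (I) + (exp(I*pi/4))] = 0/8 = 0
  <chi_1*chi_4, chi_7> = (1/8)[1*(1)*conj(1) + 1*(-exp(I*pi/4))*conj(exp(-I*pi/4)) + 1*(I)*conj(-I) + 1*(-exp(3*I*pi/4))*conj(exp(-3*I*pi/4)) + 1*(-1)*conj(-1) + 1*(-exp(-3*I*pi/4))*conj(exp(3*I*pi/4)) + 1*(-I)*conj(I) + 1*(-exp(-I*pi/4))*conj(exp(I*pi/4))]
      = (1/8)[(1) + (-I) + (-1) + (I) + (1) + (-I) + (-1) + (I)] = 0/8 = 0
(Exp terms are combined using exp(i*s)*conj(exp(i*t)) = exp(i*(s-t)), and sums of them are collapsed using the identity that for every m > 1 the m distinct m-th roots of unity sum to 0, e.g. 1 + exp(2*I*pi/3) + exp(-2*I*pi/3) = 0.)
Hence the multiplicities are chi_5: 1. Dimension check: dim(chi_1)*dim(chi_4) = 1*1 = 1 and sum (mult * dim) = 1*1 = 1.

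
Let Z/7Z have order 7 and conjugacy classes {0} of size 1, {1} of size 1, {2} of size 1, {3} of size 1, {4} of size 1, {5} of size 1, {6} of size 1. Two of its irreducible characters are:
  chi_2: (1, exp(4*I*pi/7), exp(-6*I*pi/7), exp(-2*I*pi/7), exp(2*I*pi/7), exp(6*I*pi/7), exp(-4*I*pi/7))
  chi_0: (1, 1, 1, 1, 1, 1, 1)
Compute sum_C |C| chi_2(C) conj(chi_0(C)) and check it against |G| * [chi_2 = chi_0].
Sum = 0; so <chi_2, chi_0> = 0 (distinct irreducibles are orthogonal).

Working: Compute term by term over conjugacy classes (|C| * chi_2(C) * conj(chi_0(C))):
  1*(1)*conj(1) + 1*(exp(4*I*pi/7))*conj(1) + 1*(exp(-6*I*pi/7))*conj(1) + 1*(exp(-2*I*pi/7))*conj(1) + 1*(exp(2*I*pi/7))*conj(1) + 1*(exp(6*I*pi/7))*conj(1) + 1*(exp(-4*I*pi/7))*conj(1)
  = (1) + (exp(4*I*pi/7)) + (exp(-6*I*pi/7)) + (exp(-2*I*pi/7)) + (exp(2*I*pi/7)) + (exp(6*I*pi/7)) + (exp(-4*I*pi/7))
  = 0.
(Exp terms are combined using exp(i*s)*conj(exp(i*t)) = exp(i*(s-t)), and sums of them are collapsed using the identity that for every m > 1 the m distinct m-th roots of unity sum to 0, e.g. 1 + exp(2*I*pi/3) + exp(-2*I*pi/3) = 0.)
Dividing by |G| = 7 gives 0/7 = 0, matching the row-orthogonality relation <chi_2, chi_0> = [chi_2 = chi_0].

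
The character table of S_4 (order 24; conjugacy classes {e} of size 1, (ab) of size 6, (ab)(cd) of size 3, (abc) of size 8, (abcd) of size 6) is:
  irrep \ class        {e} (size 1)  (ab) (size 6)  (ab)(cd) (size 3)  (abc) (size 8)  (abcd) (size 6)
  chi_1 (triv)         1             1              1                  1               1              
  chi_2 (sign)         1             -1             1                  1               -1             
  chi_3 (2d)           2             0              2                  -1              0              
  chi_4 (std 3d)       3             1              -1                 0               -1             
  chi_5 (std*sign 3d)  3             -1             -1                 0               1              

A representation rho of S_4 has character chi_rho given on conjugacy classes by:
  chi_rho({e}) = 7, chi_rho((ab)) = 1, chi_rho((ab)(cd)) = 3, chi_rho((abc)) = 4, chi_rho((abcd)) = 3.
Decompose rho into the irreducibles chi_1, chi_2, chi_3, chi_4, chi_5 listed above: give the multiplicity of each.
Multiplicities: chi_1: 3, chi_2: 1, chi_3: 0, chi_4: 0, chi_5: 1.

Reasoning: Use <chi_rho, chi> = (1/|G|) sum_C |C| * chi_rho(C) * conj(chi(C)) with |G| = 24 for each irreducible chi in the table:
  <chi_rho, chi_1> = (1/24)[1*(7)*conj(1) + 6*(1)*conj(1) + 3*(3)*conj(1) + 8*(4)*conj(1) + 6*(3)*conj(1)]
      = (1/24)[(7) + (6) + (9) + (32) + (18)] = 72/24 = 3
  <chi_rho, chi_2> = (1/24)[1*(7)*conj(1) + 6*(1)*conj(-1) + 3*(3)*conj(1) + 8*(4)*conj(1) + 6*(3)*conj(-1)]
      = (1/24)[(7) + (-6) + (9) + (32) + (-18)] = 24/24 = 1
  <chi_rho, chi_3> = (1/24)[1*(7)*conj(2) + 6*(1)*conj(0) + 3*(3)*conj(2) + 8*(4)*conj(-1) + 6*(3)*conj(0)]
      = (1/24)[(14) + (0) + (18) + (-32) + (0)] = 0/24 = 0
  <chi_rho, chi_4> = (1/24)[1*(7)*conj(3) + 6*(1)*conj(1) + 3*(3)*conj(-1) + 8*(4)*conj(0) + 6*(3)*conj(-1)]
      = (1/24)[(21) + (6) + (-9) + (0) + (-18)] = 0/24 = 0
  <chi_rho, chi_5> = (1/24)[1*(7)*conj(3) + 6*(1)*conj(-1) + 3*(3)*conj(-1) + 8*(4)*conj(0) + 6*(3)*conj(1)]
      = (1/24)[(21) + (-6) + (-9) + (0) + (18)] = 24/24 = 1
Dimension check: dim(rho) = sum (mult * dim) = 3*1 + 1*1 + 0*2 + 0*3 + 1*3 = 7 = chi_rho(e) = 7.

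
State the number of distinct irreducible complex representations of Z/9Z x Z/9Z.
81

Details: The number of irreducible complex representations of a finite group equals its number of conjugacy classes. Z/9Z x Z/9Z is abelian of order 81, so every element is its own conjugacy class: 81 classes, so Z/9Z x Z/9Z (order 81) has exactly 81 irreducible complex representations.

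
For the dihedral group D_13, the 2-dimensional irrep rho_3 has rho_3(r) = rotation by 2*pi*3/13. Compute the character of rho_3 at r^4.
chi_{rho_3}(r^4) = 2*cos(2*pi*3*4/13) = 2*cos(2*pi/13)

Solution. rho_3(r^4) is rotation by angle 2*pi*3*4/13, whose trace is 2*cos(2*pi*3*4/13) = 2*cos(2*pi/13).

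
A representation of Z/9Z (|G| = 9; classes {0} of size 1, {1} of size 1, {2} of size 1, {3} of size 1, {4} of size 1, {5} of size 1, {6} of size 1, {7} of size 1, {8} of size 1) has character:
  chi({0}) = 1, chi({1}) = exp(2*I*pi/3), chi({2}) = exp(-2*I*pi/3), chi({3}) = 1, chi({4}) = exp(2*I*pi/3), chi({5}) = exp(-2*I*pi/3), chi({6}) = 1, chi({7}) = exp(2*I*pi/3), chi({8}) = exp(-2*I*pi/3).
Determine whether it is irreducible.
Irreducible: <chi, chi> = 1.

Justification: <chi, chi> = (1/|G|) sum_C |C| * |chi(C)|^2 = (1/9)[1*|1|^2 + 1*|exp(2*I*pi/3)|^2 + 1*|exp(-2*I*pi/3)|^2 + 1*|1|^2 + 1*|exp(2*I*pi/3)|^2 + 1*|exp(-2*I*pi/3)|^2 + 1*|1|^2 + 1*|exp(2*I*pi/3)|^2 + 1*|exp(-2*I*pi/3)|^2]
  = (1/9)[(1) + (1) + (1) + (1) + (1) + (1) + (1) + (1) + (1)] = 9/9 = 1.
(Exp terms are combined using exp(i*s)*conj(exp(i*t)) = exp(i*(s-t)), and sums of them are collapsed using the identity that for every m > 1 the m distinct m-th roots of unity sum to 0, e.g. 1 + exp(2*I*pi/3) + exp(-2*I*pi/3) = 0.)
A character is irreducible iff <chi, chi> = 1, so this representation is irreducible.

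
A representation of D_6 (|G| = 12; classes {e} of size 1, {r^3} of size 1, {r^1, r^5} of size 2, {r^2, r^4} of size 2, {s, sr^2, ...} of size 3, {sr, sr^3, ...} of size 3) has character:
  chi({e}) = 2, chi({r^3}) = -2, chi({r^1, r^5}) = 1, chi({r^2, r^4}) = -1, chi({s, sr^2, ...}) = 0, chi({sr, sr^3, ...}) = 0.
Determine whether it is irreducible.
Irreducible: <chi, chi> = 1.

Argument: <chi, chi> = (1/|G|) sum_C |C| * |chi(C)|^2 = (1/12)[1*|2|^2 + 1*|-2|^2 + 2*|1|^2 + 2*|-1|^2 + 3*|0|^2 + 3*|0|^2]
  = (1/12)[(4) + (4) + (2) + (2) + (0) + (0)] = 12/12 = 1.
A character is irreducible iff <chi, chi> = 1, so this representation is irreducible.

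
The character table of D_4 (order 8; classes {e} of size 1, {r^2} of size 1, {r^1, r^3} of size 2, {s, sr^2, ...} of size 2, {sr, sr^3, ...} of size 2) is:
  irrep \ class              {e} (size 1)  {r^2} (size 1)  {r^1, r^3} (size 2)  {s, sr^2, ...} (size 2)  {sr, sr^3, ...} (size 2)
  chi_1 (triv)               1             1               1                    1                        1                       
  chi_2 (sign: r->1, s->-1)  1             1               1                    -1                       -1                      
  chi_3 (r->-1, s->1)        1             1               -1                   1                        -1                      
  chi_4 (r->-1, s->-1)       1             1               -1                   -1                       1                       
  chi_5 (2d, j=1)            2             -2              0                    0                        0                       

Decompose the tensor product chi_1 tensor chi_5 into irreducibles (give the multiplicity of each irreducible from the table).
chi_1 tensor chi_5 = chi_5 (all other irreducibles have multiplicity 0).

Why: The character of a tensor product is the pointwise product (chi_1 * chi_5)(C) = chi_1(C) * chi_5(C):
  {e}: (1)*(2), {r^2}: (1)*(-2), {r^1, r^3}: (1)*(0), {s, sr^2, ...}: (1)*(0), {sr, sr^3, ...}: (1)*(0)
so (chi_1 * chi_5) takes values
  {e} -> 2, {r^2} -> -2, {r^1, r^3} -> 0, {s, sr^2, ...} -> 0, {sr, sr^3, ...} -> 0.
Now take the inner product of this character with each irreducible chi from the table, <chi_1*chi_5, chi> = (1/8) sum_C |C| (chi_1*chi_5)(C) conj(chi(C)):
  <chi_1*chi_5, chi_1> = (1/8)[1*(2)*conj(1) + 1*(-2)*conj(1) + 2*(0)*conj(1) + 2*(0)*conj(1) + 2*(0)*conj(1)]
      = (1/8)[(2) + (-2) + (0) + (0) + (0)] = 0/8 = 0
  <chi_1*chi_5, chi_2> = (1/8)[1*(2)*conj(1) + 1*(-2)*conj(1) + 2*(0)*conj(1) + 2*(0)*conj(-1) + 2*(0)*conj(-1)]
      = (1/8)[(2) + (-2) + (0) + (0) + (0)] = 0/8 = 0
  <chi_1*chi_5, chi_3> = (1/8)[1*(2)*conj(1) + 1*(-2)*conj(1) + 2*(0)*conj(-1) + 2*(0)*conj(1) + 2*(0)*conj(-1)]
      = (1/8)[(2) + (-2) + (0) + (0) + (0)] = 0/8 = 0
  <chi_1*chi_5, chi_4> = (1/8)[1*(2)*conj(1) + 1*(-2)*conj(1) + 2*(0)*conj(-1) + 2*(0)*conj(-1) + 2*(0)*conj(1)]
      = (1/8)[(2) + (-2) + (0) + (0) + (0)] = 0/8 = 0
  <chi_1*chi_5, chi_5> = (1/8)[1*(2)*conj(2) + 1*(-2)*conj(-2) + 2*(0)*conj(0) + 2*(0)*conj(0) + 2*(0)*conj(0)]
      = (1/8)[(4) + (4) + (0) + (0) + (0)] = 8/8 = 1
Hence the multiplicities are chi_5: 1. Dimension check: dim(chi_1)*dim(chi_5) = 1*2 = 2 and sum (mult * dim) = 1*2 = 2.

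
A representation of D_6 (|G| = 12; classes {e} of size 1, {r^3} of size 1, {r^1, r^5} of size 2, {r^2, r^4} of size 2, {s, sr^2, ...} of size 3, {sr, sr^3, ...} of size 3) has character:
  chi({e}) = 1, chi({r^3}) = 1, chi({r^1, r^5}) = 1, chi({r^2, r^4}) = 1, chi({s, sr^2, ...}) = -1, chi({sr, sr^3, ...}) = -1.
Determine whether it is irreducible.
Irreducible: <chi, chi> = 1.

Solution. <chi, chi> = (1/|G|) sum_C |C| * |chi(C)|^2 = (1/12)[1*|1|^2 + 1*|1|^2 + 2*|1|^2 + 2*|1|^2 + 3*|-1|^2 + 3*|-1|^2]
  = (1/12)[(1) + (1) + (2) + (2) + (3) + (3)] = 12/12 = 1.
A character is irreducible iff <chi, chi> = 1, so this representation is irreducible.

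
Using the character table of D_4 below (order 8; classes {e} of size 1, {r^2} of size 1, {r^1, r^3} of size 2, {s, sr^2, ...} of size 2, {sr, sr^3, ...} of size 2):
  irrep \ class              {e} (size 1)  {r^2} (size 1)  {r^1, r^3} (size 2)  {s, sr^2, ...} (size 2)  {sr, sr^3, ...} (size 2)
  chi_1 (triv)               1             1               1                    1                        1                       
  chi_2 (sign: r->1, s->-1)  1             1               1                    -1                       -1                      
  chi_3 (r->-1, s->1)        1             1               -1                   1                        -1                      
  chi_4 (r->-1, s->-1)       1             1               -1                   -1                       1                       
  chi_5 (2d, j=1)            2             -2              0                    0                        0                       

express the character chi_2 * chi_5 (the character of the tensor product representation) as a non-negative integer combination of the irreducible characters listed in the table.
chi_2 tensor chi_5 = chi_5 (all other irreducibles have multiplicity 0).

Proof sketch: The character of a tensor product is the pointwise product (chi_2 * chi_5)(C) = chi_2(C) * chi_5(C):
  {e}: (1)*(2), {r^2}: (1)*(-2), {r^1, r^3}: (1)*(0), {s, sr^2, ...}: (-1)*(0), {sr, sr^3, ...}: (-1)*(0)
so (chi_2 * chi_5) takes values
  {e} -> 2, {r^2} -> -2, {r^1, r^3} -> 0, {s, sr^2, ...} -> 0, {sr, sr^3, ...} -> 0.
Now take the inner product of this character with each irreducible chi from the table, <chi_2*chi_5, chi> = (1/8) sum_C |C| (chi_2*chi_5)(C) conj(chi(C)):
  <chi_2*chi_5, chi_1> = (1/8)[1*(2)*conj(1) + 1*(-2)*conj(1) + 2*(0)*conj(1) + 2*(0)*conj(1) + 2*(0)*conj(1)]
      = (1/8)[(2) + (-2) + (0) + (0) + (0)] = 0/8 = 0
  <chi_2*chi_5, chi_2> = (1/8)[1*(2)*conj(1) + 1*(-2)*conj(1) + 2*(0)*conj(1) + 2*(0)*conj(-1) + 2*(0)*conj(-1)]
      = (1/8)[(2) + (-2) + (0) + (0) + (0)] = 0/8 = 0
  <chi_2*chi_5, chi_3> = (1/8)[1*(2)*conj(1) + 1*(-2)*conj(1) + 2*(0)*conj(-1) + 2*(0)*conj(1) + 2*(0)*conj(-1)]
      = (1/8)[(2) + (-2) + (0) + (0) + (0)] = 0/8 = 0
  <chi_2*chi_5, chi_4> = (1/8)[1*(2)*conj(1) + 1*(-2)*conj(1) + 2*(0)*conj(-1) + 2*(0)*conj(-1) + 2*(0)*conj(1)]
      = (1/8)[(2) + (-2) + (0) + (0) + (0)] = 0/8 = 0
  <chi_2*chi_5, chi_5> = (1/8)[1*(2)*conj(2) + 1*(-2)*conj(-2) + 2*(0)*conj(0) + 2*(0)*conj(0) + 2*(0)*conj(0)]
      = (1/8)[(4) + (4) + (0) + (0) + (0)] = 8/8 = 1
Hence the multiplicities are chi_5: 1. Dimension check: dim(chi_2)*dim(chi_5) = 1*2 = 2 and sum (mult * dim) = 1*2 = 2.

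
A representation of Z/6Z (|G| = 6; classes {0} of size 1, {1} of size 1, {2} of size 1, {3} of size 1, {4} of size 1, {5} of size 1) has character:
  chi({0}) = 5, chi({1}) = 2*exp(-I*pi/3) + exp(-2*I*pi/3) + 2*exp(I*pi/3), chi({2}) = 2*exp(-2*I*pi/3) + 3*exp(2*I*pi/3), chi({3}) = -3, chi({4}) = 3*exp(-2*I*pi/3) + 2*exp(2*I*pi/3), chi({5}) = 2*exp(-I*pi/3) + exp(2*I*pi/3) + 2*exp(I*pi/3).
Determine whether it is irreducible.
Not irreducible (reducible): <chi, chi> = 9 > 1.

Reasoning: <chi, chi> = (1/|G|) sum_C |C| * |chi(C)|^2 = (1/6)[1*|5|^2 + 1*|2*exp(-I*pi/3) + exp(-2*I*pi/3) + 2*exp(I*pi/3)|^2 + 1*|2*exp(-2*I*pi/3) + 3*exp(2*I*pi/3)|^2 + 1*|-3|^2 + 1*|3*exp(-2*I*pi/3) + 2*exp(2*I*pi/3)|^2 + 1*|2*exp(-I*pi/3) + exp(2*I*pi/3) + 2*exp(I*pi/3)|^2]
  = (1/6)[(25) + (3) + (7) + (9) + (7) + (3)] = 54/6 = 9.
(Exp terms are combined using exp(i*s)*conj(exp(i*t)) = exp(i*(s-t)), and sums of them are collapsed using the identity that for every m > 1 the m distinct m-th roots of unity sum to 0, e.g. 1 + exp(2*I*pi/3) + exp(-2*I*pi/3) = 0.)
A character is irreducible iff <chi, chi> = 1, so this representation is reducible.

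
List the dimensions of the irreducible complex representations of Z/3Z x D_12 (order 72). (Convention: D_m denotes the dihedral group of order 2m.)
Dimensions: 1, 1, 1, 1, 1, 1, 1, 1, 1, 1, 1, 1, 2, 2, 2, 2, 2, 2, 2, 2, 2, 2, 2, 2, 2, 2, 2

Proof sketch: There are 27 irreducibles (= number of conjugacy classes). Their dimensions d_i satisfy sum d_i^2 = |G| = 72: 1 + 1 + 1 + 1 + 1 + 1 + 1 + 1 + 1 + 1 + 1 + 1 + 4 + 4 + 4 + 4 + 4 + 4 + 4 + 4 + 4 + 4 + 4 + 4 + 4 + 4 + 4 = 72. (For the product with Z/3Z: each of the 3 1-dim characters of Z/3Z tensors with each irrep of D_12, giving 3 copies of each D_12-dimension.)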